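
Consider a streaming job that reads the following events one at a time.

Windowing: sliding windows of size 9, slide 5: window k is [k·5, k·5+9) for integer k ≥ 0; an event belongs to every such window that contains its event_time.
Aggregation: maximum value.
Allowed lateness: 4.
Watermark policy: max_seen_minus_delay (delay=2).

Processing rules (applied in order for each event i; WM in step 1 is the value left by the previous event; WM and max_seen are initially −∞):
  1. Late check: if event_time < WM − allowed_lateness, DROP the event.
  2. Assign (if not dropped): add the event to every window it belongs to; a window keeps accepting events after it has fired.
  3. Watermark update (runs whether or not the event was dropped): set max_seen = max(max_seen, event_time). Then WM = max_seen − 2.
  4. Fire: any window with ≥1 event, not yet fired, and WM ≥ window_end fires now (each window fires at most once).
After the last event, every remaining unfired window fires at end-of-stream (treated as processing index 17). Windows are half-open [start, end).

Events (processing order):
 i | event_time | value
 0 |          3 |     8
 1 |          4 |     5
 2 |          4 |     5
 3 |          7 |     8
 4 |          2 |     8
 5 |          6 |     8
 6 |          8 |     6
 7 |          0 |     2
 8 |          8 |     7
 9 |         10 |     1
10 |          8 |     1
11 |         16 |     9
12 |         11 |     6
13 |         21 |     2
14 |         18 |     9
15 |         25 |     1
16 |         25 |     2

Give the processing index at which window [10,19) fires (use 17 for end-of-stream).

i=0 t=3 v=8: → [0,9); WM=1
i=1 t=4 v=5: → [0,9); WM=2
i=2 t=4 v=5: → [0,9); WM=2
i=3 t=7 v=8: → [5,14),[0,9); WM=5
i=4 t=2 v=8: → [0,9); WM=5
i=5 t=6 v=8: → [5,14),[0,9); WM=5
i=6 t=8 v=6: → [5,14),[0,9); WM=6
i=7 t=0 v=2: DROP (t<6-4); WM=6
i=8 t=8 v=7: → [5,14),[0,9); WM=6
i=9 t=10 v=1: → [10,19),[5,14); WM=8
i=10 t=8 v=1: → [5,14),[0,9); WM=8
i=11 t=16 v=9: → [15,24),[10,19); WM=14; [0,9) fires=8 [5,14) fires=8
i=12 t=11 v=6: → [10,19),[5,14); WM=14
i=13 t=21 v=2: → [20,29),[15,24); WM=19; [10,19) fires=9
i=14 t=18 v=9: → [15,24),[10,19); WM=19
i=15 t=25 v=1: → [25,34),[20,29); WM=23
i=16 t=25 v=2: → [25,34),[20,29); WM=23

13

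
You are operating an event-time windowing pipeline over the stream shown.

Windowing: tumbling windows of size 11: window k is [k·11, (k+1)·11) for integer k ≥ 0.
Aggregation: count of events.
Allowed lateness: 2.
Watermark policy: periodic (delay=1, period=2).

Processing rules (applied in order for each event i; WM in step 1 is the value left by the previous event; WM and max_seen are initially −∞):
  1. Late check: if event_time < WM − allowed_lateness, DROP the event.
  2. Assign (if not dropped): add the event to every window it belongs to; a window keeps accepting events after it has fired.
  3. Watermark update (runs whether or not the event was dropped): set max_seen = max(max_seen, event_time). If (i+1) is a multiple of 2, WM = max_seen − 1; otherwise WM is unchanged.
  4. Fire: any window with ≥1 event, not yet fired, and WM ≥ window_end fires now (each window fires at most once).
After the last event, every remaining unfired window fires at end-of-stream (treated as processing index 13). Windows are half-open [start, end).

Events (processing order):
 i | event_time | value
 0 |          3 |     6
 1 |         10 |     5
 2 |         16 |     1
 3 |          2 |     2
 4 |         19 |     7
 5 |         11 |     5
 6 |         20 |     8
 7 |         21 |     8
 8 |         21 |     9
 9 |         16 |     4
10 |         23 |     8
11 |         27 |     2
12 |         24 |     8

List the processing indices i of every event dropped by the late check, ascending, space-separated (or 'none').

3 5 9

i=0 t=3 v=6: → [0,11); WM=−∞
i=1 t=10 v=5: → [0,11); WM=9
i=2 t=16 v=1: → [11,22); WM=9
i=3 t=2 v=2: DROP (t<9-2); WM=15; [0,11) fires=2
i=4 t=19 v=7: → [11,22); WM=15
i=5 t=11 v=5: DROP (t<15-2); WM=18
i=6 t=20 v=8: → [11,22); WM=18
i=7 t=21 v=8: → [11,22); WM=20
i=8 t=21 v=9: → [11,22); WM=20
i=9 t=16 v=4: DROP (t<20-2); WM=20
i=10 t=23 v=8: → [22,33); WM=20
i=11 t=27 v=2: → [22,33); WM=26; [11,22) fires=5
i=12 t=24 v=8: → [22,33); WM=26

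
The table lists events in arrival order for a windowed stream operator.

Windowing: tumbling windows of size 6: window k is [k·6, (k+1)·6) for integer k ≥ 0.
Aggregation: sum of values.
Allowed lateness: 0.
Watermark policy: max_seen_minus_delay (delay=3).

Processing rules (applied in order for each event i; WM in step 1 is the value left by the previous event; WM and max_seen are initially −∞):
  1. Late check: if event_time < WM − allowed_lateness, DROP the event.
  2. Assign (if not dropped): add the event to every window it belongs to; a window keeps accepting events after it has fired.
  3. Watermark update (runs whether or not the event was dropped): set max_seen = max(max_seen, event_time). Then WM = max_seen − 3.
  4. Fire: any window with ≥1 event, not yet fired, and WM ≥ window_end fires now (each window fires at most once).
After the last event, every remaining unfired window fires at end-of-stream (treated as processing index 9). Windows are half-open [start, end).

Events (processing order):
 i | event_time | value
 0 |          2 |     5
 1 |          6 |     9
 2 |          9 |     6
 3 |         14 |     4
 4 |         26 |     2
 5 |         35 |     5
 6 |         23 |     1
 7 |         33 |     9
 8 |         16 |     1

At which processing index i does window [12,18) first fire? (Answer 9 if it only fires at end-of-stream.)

i=0 t=2 v=5: → [0,6); WM=-1
i=1 t=6 v=9: → [6,12); WM=3
i=2 t=9 v=6: → [6,12); WM=6; [0,6) fires=5
i=3 t=14 v=4: → [12,18); WM=11
i=4 t=26 v=2: → [24,30); WM=23; [6,12) fires=15 [12,18) fires=4
i=5 t=35 v=5: → [30,36); WM=32; [24,30) fires=2
i=6 t=23 v=1: DROP (t<32-0); WM=32
i=7 t=33 v=9: → [30,36); WM=32
i=8 t=16 v=1: DROP (t<32-0); WM=32

4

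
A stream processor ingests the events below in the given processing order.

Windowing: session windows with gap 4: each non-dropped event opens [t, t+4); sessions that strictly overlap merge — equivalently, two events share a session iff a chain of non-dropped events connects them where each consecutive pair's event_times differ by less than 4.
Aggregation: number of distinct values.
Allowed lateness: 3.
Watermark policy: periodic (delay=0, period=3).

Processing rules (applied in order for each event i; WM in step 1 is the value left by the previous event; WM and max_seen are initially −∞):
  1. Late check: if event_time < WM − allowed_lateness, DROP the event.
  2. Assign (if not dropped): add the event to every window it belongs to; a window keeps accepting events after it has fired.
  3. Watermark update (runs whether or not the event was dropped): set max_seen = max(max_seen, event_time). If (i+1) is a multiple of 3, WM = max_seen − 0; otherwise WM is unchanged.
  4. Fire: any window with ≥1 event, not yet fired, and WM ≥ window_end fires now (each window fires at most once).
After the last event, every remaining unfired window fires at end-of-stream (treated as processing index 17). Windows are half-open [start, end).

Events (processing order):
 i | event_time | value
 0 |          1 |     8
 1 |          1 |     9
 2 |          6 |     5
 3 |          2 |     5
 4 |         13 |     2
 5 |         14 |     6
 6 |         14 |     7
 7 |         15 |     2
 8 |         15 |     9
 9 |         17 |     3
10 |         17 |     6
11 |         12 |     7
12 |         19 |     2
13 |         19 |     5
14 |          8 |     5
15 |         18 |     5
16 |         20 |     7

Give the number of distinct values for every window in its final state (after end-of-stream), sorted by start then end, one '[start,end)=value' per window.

[1,5)=2 [6,10)=1 [12,24)=6

i=0 t=1 v=8: → [1,5); WM=−∞
i=1 t=1 v=9: → [1,5); WM=−∞
i=2 t=6 v=5: → [6,10); WM=6
i=3 t=2 v=5: DROP (t<6-3); WM=6
i=4 t=13 v=2: → [13,17); WM=6
i=5 t=14 v=6: → [13,18); WM=14
i=6 t=14 v=7: → [13,18); WM=14
i=7 t=15 v=2: → [13,19); WM=14
i=8 t=15 v=9: → [13,19); WM=15
i=9 t=17 v=3: → [13,21); WM=15
i=10 t=17 v=6: → [13,21); WM=15
i=11 t=12 v=7: → [12,21); WM=17
i=12 t=19 v=2: → [12,23); WM=17
i=13 t=19 v=5: → [12,23); WM=17
i=14 t=8 v=5: DROP (t<17-3); WM=19
i=15 t=18 v=5: → [12,23); WM=19
i=16 t=20 v=7: → [12,24); WM=19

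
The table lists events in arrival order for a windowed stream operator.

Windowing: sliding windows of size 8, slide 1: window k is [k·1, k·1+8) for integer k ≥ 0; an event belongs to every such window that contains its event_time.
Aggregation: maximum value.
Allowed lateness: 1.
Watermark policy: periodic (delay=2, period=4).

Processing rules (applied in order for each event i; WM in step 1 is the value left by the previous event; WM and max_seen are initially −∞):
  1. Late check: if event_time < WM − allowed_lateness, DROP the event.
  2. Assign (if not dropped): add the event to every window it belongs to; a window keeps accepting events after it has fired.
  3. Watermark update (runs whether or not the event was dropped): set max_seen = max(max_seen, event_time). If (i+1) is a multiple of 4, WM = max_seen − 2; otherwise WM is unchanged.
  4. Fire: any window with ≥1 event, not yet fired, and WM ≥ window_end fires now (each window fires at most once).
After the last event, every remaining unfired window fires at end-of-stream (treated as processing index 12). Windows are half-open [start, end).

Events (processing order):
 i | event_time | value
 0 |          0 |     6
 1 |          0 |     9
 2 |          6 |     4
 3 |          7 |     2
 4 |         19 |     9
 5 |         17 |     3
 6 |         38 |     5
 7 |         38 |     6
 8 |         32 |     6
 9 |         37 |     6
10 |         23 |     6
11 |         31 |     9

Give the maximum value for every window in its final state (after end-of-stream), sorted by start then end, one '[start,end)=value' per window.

i=0 t=0 v=6: → [0,8); WM=−∞
i=1 t=0 v=9: → [0,8); WM=−∞
i=2 t=6 v=4: → [6,14),[5,13),[4,12),[3,11),[2,10),[1,9),[0,8); WM=−∞
i=3 t=7 v=2: → [7,15),[6,14),[5,13),[4,12),[3,11),[2,10),[1,9),[0,8); WM=5
i=4 t=19 v=9: → [19,27),[18,26),[17,25),[16,24),[15,23),[14,22),[13,21),[12,20); WM=5
i=5 t=17 v=3: → [17,25),[16,24),[15,23),[14,22),[13,21),[12,20),[11,19),[10,18); WM=5
i=6 t=38 v=5: → [38,46),[37,45),[36,44),[35,43),[34,42),[33,41),[32,40),[31,39); WM=5
i=7 t=38 v=6: → [38,46),[37,45),[36,44),[35,43),[34,42),[33,41),[32,40),[31,39); WM=36; [0,8) fires=9 [1,9) fires=4 [2,10) fires=4 [3,11) fires=4 [4,12) fires=4 [5,13) fires=4 [6,14) fires=4 [7,15) fires=2 [10,18) fires=3 [11,19) fires=3 [12,20) fires=9 [13,21) fires=9 [14,22) fires=9 [15,23) fires=9 [16,24) fires=9 [17,25) fires=9 [18,26) fires=9 [19,27) fires=9
i=8 t=32 v=6: DROP (t<36-1); WM=36
i=9 t=37 v=6: → [37,45),[36,44),[35,43),[34,42),[33,41),[32,40),[31,39),[30,38); WM=36
i=10 t=23 v=6: DROP (t<36-1); WM=36
i=11 t=31 v=9: DROP (t<36-1); WM=36

[0,8)=9 [1,9)=4 [2,10)=4 [3,11)=4 [4,12)=4 [5,13)=4 [6,14)=4 [7,15)=2 [10,18)=3 [11,19)=3 [12,20)=9 [13,21)=9 [14,22)=9 [15,23)=9 [16,24)=9 [17,25)=9 [18,26)=9 [19,27)=9 [30,38)=6 [31,39)=6 [32,40)=6 [33,41)=6 [34,42)=6 [35,43)=6 [36,44)=6 [37,45)=6 [38,46)=6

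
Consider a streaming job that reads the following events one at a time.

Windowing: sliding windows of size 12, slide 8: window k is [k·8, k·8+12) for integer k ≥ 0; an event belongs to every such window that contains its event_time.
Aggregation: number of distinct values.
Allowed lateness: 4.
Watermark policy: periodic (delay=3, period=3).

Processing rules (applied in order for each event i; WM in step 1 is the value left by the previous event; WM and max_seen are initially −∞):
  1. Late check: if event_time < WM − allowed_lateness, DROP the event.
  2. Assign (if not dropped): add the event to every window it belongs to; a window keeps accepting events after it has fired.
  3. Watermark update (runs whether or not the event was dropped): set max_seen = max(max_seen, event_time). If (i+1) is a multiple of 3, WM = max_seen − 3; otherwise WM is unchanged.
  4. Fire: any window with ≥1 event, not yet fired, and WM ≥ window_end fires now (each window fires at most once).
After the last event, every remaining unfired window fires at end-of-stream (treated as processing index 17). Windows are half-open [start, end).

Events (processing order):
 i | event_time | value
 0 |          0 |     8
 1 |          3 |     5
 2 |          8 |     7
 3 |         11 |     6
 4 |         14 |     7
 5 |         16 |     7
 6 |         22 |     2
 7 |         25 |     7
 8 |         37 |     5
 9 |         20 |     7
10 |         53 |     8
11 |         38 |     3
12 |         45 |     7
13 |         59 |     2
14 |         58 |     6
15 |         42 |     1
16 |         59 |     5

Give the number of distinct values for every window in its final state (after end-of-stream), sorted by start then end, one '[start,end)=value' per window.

i=0 t=0 v=8: → [0,12); WM=−∞
i=1 t=3 v=5: → [0,12); WM=−∞
i=2 t=8 v=7: → [8,20),[0,12); WM=5
i=3 t=11 v=6: → [8,20),[0,12); WM=5
i=4 t=14 v=7: → [8,20); WM=5
i=5 t=16 v=7: → [16,28),[8,20); WM=13; [0,12) fires=4
i=6 t=22 v=2: → [16,28); WM=13
i=7 t=25 v=7: → [24,36),[16,28); WM=13
i=8 t=37 v=5: → [32,44); WM=34; [8,20) fires=2 [16,28) fires=2
i=9 t=20 v=7: DROP (t<34-4); WM=34
i=10 t=53 v=8: → [48,60); WM=34
i=11 t=38 v=3: → [32,44); WM=50; [24,36) fires=1 [32,44) fires=2
i=12 t=45 v=7: DROP (t<50-4); WM=50
i=13 t=59 v=2: → [56,68),[48,60); WM=50
i=14 t=58 v=6: → [56,68),[48,60); WM=56
i=15 t=42 v=1: DROP (t<56-4); WM=56
i=16 t=59 v=5: → [56,68),[48,60); WM=56

[0,12)=4 [8,20)=2 [16,28)=2 [24,36)=1 [32,44)=2 [48,60)=4 [56,68)=3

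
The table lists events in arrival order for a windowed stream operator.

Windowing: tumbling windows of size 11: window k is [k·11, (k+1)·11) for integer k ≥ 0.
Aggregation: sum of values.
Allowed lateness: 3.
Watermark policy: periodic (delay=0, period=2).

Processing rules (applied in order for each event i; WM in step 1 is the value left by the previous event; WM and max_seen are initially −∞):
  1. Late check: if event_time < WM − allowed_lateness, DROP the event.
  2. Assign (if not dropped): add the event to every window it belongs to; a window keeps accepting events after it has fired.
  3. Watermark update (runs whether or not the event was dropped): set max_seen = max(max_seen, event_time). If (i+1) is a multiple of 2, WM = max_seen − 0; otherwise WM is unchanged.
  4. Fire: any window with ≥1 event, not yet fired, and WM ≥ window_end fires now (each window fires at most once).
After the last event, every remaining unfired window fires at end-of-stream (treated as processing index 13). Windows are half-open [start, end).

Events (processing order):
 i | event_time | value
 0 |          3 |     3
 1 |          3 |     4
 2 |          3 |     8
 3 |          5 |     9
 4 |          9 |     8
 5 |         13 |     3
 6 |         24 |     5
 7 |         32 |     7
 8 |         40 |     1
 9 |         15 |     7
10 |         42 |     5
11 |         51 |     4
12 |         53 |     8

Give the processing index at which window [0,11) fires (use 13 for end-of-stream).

i=0 t=3 v=3: → [0,11); WM=−∞
i=1 t=3 v=4: → [0,11); WM=3
i=2 t=3 v=8: → [0,11); WM=3
i=3 t=5 v=9: → [0,11); WM=5
i=4 t=9 v=8: → [0,11); WM=5
i=5 t=13 v=3: → [11,22); WM=13; [0,11) fires=32
i=6 t=24 v=5: → [22,33); WM=13
i=7 t=32 v=7: → [22,33); WM=32; [11,22) fires=3
i=8 t=40 v=1: → [33,44); WM=32
i=9 t=15 v=7: DROP (t<32-3); WM=40; [22,33) fires=12
i=10 t=42 v=5: → [33,44); WM=40
i=11 t=51 v=4: → [44,55); WM=51; [33,44) fires=6
i=12 t=53 v=8: → [44,55); WM=51

5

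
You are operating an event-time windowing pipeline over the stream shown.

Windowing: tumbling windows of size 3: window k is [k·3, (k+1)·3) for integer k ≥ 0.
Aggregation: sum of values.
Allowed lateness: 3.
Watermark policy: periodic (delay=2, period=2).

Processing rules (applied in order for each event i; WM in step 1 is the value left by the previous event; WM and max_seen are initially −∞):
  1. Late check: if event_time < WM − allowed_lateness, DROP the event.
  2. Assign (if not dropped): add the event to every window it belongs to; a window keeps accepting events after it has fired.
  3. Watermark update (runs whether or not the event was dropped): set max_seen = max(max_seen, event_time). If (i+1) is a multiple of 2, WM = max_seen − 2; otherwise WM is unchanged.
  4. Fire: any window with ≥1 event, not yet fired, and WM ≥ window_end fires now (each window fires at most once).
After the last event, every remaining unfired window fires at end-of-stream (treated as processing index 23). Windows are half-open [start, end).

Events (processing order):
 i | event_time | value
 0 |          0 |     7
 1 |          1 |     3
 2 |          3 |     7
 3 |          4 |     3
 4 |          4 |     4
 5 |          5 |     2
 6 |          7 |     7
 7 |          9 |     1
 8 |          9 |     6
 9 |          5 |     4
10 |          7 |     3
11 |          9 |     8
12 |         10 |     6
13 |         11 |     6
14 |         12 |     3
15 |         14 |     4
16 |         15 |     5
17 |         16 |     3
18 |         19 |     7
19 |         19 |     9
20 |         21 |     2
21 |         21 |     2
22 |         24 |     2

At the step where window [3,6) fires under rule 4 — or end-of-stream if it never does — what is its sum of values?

16

i=0 t=0 v=7: → [0,3); WM=−∞
i=1 t=1 v=3: → [0,3); WM=-1
i=2 t=3 v=7: → [3,6); WM=-1
i=3 t=4 v=3: → [3,6); WM=2
i=4 t=4 v=4: → [3,6); WM=2
i=5 t=5 v=2: → [3,6); WM=3; [0,3) fires=10
i=6 t=7 v=7: → [6,9); WM=3
i=7 t=9 v=1: → [9,12); WM=7; [3,6) fires=16
i=8 t=9 v=6: → [9,12); WM=7
i=9 t=5 v=4: → [3,6); WM=7
i=10 t=7 v=3: → [6,9); WM=7
i=11 t=9 v=8: → [9,12); WM=7
i=12 t=10 v=6: → [9,12); WM=7
i=13 t=11 v=6: → [9,12); WM=9; [6,9) fires=10
i=14 t=12 v=3: → [12,15); WM=9
i=15 t=14 v=4: → [12,15); WM=12; [9,12) fires=27
i=16 t=15 v=5: → [15,18); WM=12
i=17 t=16 v=3: → [15,18); WM=14
i=18 t=19 v=7: → [18,21); WM=14
i=19 t=19 v=9: → [18,21); WM=17; [12,15) fires=7
i=20 t=21 v=2: → [21,24); WM=17
i=21 t=21 v=2: → [21,24); WM=19; [15,18) fires=8
i=22 t=24 v=2: → [24,27); WM=19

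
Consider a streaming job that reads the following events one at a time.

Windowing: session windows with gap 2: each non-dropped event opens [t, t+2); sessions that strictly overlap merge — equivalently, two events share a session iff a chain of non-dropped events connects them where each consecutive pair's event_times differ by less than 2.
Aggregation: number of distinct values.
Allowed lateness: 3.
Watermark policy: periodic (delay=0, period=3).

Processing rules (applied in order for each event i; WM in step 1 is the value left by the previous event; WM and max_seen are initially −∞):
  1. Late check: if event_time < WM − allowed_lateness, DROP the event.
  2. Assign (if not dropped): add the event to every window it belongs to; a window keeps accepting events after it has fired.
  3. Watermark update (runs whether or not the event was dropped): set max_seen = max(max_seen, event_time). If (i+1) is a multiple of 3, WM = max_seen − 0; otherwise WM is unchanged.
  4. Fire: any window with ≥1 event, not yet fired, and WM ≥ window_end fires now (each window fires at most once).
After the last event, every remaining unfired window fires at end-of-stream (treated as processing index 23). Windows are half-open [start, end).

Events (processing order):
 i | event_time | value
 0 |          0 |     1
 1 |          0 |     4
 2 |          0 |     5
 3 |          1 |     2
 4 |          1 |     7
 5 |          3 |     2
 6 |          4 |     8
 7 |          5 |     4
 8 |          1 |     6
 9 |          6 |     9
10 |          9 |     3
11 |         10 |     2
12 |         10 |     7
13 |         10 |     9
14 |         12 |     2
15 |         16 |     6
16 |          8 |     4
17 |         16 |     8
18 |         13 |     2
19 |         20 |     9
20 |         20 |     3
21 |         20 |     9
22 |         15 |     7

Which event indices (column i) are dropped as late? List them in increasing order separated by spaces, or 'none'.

i=0 t=0 v=1: → [0,2); WM=−∞
i=1 t=0 v=4: → [0,2); WM=−∞
i=2 t=0 v=5: → [0,2); WM=0
i=3 t=1 v=2: → [0,3); WM=0
i=4 t=1 v=7: → [0,3); WM=0
i=5 t=3 v=2: → [3,5); WM=3
i=6 t=4 v=8: → [3,6); WM=3
i=7 t=5 v=4: → [3,7); WM=3
i=8 t=1 v=6: → [0,3); WM=5
i=9 t=6 v=9: → [3,8); WM=5
i=10 t=9 v=3: → [9,11); WM=5
i=11 t=10 v=2: → [9,12); WM=10
i=12 t=10 v=7: → [9,12); WM=10
i=13 t=10 v=9: → [9,12); WM=10
i=14 t=12 v=2: → [12,14); WM=12
i=15 t=16 v=6: → [16,18); WM=12
i=16 t=8 v=4: DROP (t<12-3); WM=12
i=17 t=16 v=8: → [16,18); WM=16
i=18 t=13 v=2: → [12,15); WM=16
i=19 t=20 v=9: → [20,22); WM=16
i=20 t=20 v=3: → [20,22); WM=20
i=21 t=20 v=9: → [20,22); WM=20
i=22 t=15 v=7: DROP (t<20-3); WM=20

16 22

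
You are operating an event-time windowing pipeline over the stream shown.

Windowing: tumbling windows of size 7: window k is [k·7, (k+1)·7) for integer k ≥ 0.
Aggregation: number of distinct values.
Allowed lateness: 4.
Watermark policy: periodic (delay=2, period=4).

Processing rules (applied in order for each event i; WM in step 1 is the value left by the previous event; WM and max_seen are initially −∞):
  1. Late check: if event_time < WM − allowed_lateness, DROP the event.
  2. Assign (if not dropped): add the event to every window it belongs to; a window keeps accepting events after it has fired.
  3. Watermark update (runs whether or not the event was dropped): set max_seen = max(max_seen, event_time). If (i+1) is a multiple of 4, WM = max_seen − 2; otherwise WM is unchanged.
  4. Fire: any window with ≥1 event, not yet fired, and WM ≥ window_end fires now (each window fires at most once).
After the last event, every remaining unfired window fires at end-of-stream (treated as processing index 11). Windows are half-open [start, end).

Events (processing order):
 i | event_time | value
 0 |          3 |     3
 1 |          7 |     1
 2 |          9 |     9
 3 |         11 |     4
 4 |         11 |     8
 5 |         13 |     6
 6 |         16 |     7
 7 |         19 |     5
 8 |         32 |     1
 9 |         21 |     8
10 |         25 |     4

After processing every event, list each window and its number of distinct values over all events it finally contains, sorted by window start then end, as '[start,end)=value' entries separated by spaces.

[0,7)=1 [7,14)=5 [14,21)=2 [21,28)=2 [28,35)=1

i=0 t=3 v=3: → [0,7); WM=−∞
i=1 t=7 v=1: → [7,14); WM=−∞
i=2 t=9 v=9: → [7,14); WM=−∞
i=3 t=11 v=4: → [7,14); WM=9; [0,7) fires=1
i=4 t=11 v=8: → [7,14); WM=9
i=5 t=13 v=6: → [7,14); WM=9
i=6 t=16 v=7: → [14,21); WM=9
i=7 t=19 v=5: → [14,21); WM=17; [7,14) fires=5
i=8 t=32 v=1: → [28,35); WM=17
i=9 t=21 v=8: → [21,28); WM=17
i=10 t=25 v=4: → [21,28); WM=17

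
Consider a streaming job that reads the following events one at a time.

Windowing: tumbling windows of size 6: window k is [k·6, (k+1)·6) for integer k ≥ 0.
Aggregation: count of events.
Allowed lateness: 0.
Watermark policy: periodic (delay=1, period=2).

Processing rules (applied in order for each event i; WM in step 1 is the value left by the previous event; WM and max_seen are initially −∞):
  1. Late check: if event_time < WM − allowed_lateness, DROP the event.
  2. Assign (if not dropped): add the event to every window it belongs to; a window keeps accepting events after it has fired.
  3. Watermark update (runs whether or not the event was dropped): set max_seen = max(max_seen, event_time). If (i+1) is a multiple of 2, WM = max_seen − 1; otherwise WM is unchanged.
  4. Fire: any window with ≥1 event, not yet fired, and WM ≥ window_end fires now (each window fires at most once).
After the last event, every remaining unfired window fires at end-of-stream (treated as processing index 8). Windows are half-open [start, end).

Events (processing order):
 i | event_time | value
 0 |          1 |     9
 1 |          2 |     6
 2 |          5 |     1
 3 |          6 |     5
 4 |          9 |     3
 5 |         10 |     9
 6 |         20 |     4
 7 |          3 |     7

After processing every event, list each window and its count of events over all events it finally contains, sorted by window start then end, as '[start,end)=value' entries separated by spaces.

i=0 t=1 v=9: → [0,6); WM=−∞
i=1 t=2 v=6: → [0,6); WM=1
i=2 t=5 v=1: → [0,6); WM=1
i=3 t=6 v=5: → [6,12); WM=5
i=4 t=9 v=3: → [6,12); WM=5
i=5 t=10 v=9: → [6,12); WM=9; [0,6) fires=3
i=6 t=20 v=4: → [18,24); WM=9
i=7 t=3 v=7: DROP (t<9-0); WM=19; [6,12) fires=3

[0,6)=3 [6,12)=3 [18,24)=1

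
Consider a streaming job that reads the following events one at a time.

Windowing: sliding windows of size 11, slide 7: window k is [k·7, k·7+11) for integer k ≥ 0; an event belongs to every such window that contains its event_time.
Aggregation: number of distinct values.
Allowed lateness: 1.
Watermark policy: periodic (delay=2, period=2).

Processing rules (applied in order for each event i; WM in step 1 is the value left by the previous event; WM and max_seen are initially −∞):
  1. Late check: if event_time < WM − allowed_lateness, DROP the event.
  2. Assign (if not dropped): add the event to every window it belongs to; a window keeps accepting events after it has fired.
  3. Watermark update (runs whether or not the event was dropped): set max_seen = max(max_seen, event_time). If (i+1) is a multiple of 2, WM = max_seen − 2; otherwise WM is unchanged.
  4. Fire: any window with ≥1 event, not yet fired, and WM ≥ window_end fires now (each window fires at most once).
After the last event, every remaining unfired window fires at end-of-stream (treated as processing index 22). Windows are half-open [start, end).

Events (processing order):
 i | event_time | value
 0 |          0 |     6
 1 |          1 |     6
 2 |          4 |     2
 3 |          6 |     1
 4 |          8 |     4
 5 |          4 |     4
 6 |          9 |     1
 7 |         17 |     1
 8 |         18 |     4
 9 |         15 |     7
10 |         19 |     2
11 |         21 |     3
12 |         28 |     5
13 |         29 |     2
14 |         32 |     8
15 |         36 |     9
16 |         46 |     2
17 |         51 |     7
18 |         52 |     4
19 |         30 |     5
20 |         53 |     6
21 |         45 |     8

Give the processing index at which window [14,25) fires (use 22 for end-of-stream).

13

i=0 t=0 v=6: → [0,11); WM=−∞
i=1 t=1 v=6: → [0,11); WM=-1
i=2 t=4 v=2: → [0,11); WM=-1
i=3 t=6 v=1: → [0,11); WM=4
i=4 t=8 v=4: → [7,18),[0,11); WM=4
i=5 t=4 v=4: → [0,11); WM=6
i=6 t=9 v=1: → [7,18),[0,11); WM=6
i=7 t=17 v=1: → [14,25),[7,18); WM=15; [0,11) fires=4
i=8 t=18 v=4: → [14,25); WM=15
i=9 t=15 v=7: → [14,25),[7,18); WM=16
i=10 t=19 v=2: → [14,25); WM=16
i=11 t=21 v=3: → [21,32),[14,25); WM=19; [7,18) fires=3
i=12 t=28 v=5: → [28,39),[21,32); WM=19
i=13 t=29 v=2: → [28,39),[21,32); WM=27; [14,25) fires=5
i=14 t=32 v=8: → [28,39); WM=27
i=15 t=36 v=9: → [35,46),[28,39); WM=34; [21,32) fires=3
i=16 t=46 v=2: → [42,53); WM=34
i=17 t=51 v=7: → [49,60),[42,53); WM=49; [28,39) fires=4 [35,46) fires=1
i=18 t=52 v=4: → [49,60),[42,53); WM=49
i=19 t=30 v=5: DROP (t<49-1); WM=50
i=20 t=53 v=6: → [49,60); WM=50
i=21 t=45 v=8: DROP (t<50-1); WM=51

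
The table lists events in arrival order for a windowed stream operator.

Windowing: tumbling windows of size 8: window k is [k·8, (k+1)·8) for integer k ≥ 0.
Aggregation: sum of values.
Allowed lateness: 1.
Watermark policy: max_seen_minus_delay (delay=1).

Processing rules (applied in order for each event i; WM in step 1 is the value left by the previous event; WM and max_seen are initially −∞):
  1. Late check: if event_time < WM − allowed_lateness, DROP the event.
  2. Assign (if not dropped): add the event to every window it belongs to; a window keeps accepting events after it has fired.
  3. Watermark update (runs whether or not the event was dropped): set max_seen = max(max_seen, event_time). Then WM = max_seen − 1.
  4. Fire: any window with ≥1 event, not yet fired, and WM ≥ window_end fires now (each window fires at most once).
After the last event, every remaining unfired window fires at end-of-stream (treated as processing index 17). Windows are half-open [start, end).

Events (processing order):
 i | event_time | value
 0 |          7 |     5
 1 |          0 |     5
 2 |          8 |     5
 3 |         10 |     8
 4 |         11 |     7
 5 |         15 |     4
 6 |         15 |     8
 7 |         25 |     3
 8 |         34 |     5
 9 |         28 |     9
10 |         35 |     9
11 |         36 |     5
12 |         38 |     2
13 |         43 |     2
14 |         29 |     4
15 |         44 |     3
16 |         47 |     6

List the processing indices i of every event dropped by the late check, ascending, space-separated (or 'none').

1 9 14

i=0 t=7 v=5: → [0,8); WM=6
i=1 t=0 v=5: DROP (t<6-1); WM=6
i=2 t=8 v=5: → [8,16); WM=7
i=3 t=10 v=8: → [8,16); WM=9; [0,8) fires=5
i=4 t=11 v=7: → [8,16); WM=10
i=5 t=15 v=4: → [8,16); WM=14
i=6 t=15 v=8: → [8,16); WM=14
i=7 t=25 v=3: → [24,32); WM=24; [8,16) fires=32
i=8 t=34 v=5: → [32,40); WM=33; [24,32) fires=3
i=9 t=28 v=9: DROP (t<33-1); WM=33
i=10 t=35 v=9: → [32,40); WM=34
i=11 t=36 v=5: → [32,40); WM=35
i=12 t=38 v=2: → [32,40); WM=37
i=13 t=43 v=2: → [40,48); WM=42; [32,40) fires=21
i=14 t=29 v=4: DROP (t<42-1); WM=42
i=15 t=44 v=3: → [40,48); WM=43
i=16 t=47 v=6: → [40,48); WM=46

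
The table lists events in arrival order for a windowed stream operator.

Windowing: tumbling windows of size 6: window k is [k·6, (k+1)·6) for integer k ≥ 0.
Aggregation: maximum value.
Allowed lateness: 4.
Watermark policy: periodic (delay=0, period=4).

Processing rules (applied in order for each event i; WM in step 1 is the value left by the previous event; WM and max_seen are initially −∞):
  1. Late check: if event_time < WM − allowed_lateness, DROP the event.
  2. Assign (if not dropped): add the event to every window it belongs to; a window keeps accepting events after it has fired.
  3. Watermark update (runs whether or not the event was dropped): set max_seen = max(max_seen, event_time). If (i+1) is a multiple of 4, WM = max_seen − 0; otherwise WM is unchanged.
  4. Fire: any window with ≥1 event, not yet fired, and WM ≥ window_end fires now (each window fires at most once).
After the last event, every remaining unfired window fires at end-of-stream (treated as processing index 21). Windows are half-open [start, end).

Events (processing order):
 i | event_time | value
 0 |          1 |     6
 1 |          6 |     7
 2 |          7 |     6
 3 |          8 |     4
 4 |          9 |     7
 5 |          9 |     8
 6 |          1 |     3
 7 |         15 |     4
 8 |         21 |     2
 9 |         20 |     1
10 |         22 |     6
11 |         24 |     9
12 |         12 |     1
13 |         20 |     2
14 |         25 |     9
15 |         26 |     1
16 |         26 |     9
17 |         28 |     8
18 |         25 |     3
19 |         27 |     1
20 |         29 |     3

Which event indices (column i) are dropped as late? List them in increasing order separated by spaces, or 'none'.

i=0 t=1 v=6: → [0,6); WM=−∞
i=1 t=6 v=7: → [6,12); WM=−∞
i=2 t=7 v=6: → [6,12); WM=−∞
i=3 t=8 v=4: → [6,12); WM=8; [0,6) fires=6
i=4 t=9 v=7: → [6,12); WM=8
i=5 t=9 v=8: → [6,12); WM=8
i=6 t=1 v=3: DROP (t<8-4); WM=8
i=7 t=15 v=4: → [12,18); WM=15; [6,12) fires=8
i=8 t=21 v=2: → [18,24); WM=15
i=9 t=20 v=1: → [18,24); WM=15
i=10 t=22 v=6: → [18,24); WM=15
i=11 t=24 v=9: → [24,30); WM=24; [12,18) fires=4 [18,24) fires=6
i=12 t=12 v=1: DROP (t<24-4); WM=24
i=13 t=20 v=2: → [18,24); WM=24
i=14 t=25 v=9: → [24,30); WM=24
i=15 t=26 v=1: → [24,30); WM=26
i=16 t=26 v=9: → [24,30); WM=26
i=17 t=28 v=8: → [24,30); WM=26
i=18 t=25 v=3: → [24,30); WM=26
i=19 t=27 v=1: → [24,30); WM=28
i=20 t=29 v=3: → [24,30); WM=28

6 12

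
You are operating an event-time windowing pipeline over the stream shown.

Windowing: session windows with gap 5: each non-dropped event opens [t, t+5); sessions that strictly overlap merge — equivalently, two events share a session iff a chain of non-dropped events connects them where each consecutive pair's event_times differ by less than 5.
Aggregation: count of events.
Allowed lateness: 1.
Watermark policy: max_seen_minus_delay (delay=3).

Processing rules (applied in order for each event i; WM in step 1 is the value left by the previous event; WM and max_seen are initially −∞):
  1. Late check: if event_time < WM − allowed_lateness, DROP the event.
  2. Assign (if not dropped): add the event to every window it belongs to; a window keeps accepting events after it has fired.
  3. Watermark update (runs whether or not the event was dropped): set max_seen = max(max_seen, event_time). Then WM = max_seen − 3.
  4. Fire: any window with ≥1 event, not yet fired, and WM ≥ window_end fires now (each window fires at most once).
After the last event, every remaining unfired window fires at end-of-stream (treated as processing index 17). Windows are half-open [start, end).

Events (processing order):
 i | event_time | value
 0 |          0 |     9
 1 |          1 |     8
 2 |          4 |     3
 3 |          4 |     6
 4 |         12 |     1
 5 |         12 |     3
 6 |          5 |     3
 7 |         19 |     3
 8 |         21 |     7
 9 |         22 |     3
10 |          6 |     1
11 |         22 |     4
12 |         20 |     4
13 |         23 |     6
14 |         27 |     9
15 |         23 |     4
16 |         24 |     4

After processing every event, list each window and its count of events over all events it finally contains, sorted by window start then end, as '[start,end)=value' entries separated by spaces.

i=0 t=0 v=9: → [0,5); WM=-3
i=1 t=1 v=8: → [0,6); WM=-2
i=2 t=4 v=3: → [0,9); WM=1
i=3 t=4 v=6: → [0,9); WM=1
i=4 t=12 v=1: → [12,17); WM=9
i=5 t=12 v=3: → [12,17); WM=9
i=6 t=5 v=3: DROP (t<9-1); WM=9
i=7 t=19 v=3: → [19,24); WM=16
i=8 t=21 v=7: → [19,26); WM=18
i=9 t=22 v=3: → [19,27); WM=19
i=10 t=6 v=1: DROP (t<19-1); WM=19
i=11 t=22 v=4: → [19,27); WM=19
i=12 t=20 v=4: → [19,27); WM=19
i=13 t=23 v=6: → [19,28); WM=20
i=14 t=27 v=9: → [19,32); WM=24
i=15 t=23 v=4: → [19,32); WM=24
i=16 t=24 v=4: → [19,32); WM=24

[0,9)=4 [12,17)=2 [19,32)=9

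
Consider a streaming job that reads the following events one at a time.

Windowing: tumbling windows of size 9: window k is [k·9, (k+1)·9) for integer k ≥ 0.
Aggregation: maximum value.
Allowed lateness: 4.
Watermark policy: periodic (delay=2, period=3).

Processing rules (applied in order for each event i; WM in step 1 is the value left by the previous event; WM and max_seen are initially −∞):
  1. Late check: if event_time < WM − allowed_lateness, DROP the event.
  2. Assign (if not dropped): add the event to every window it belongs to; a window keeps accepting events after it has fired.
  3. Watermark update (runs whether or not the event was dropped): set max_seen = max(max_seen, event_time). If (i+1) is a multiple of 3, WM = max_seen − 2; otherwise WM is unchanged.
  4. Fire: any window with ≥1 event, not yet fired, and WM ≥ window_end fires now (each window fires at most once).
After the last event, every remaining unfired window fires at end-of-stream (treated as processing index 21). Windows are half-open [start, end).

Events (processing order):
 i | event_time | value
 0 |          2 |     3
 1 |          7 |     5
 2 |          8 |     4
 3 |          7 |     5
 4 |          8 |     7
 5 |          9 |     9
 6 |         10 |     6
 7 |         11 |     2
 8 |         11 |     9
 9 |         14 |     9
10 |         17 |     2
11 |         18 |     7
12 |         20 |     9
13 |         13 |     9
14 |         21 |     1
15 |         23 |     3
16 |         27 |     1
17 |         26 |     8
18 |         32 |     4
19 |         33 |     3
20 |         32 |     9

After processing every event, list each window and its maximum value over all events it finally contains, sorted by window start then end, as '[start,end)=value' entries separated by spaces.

i=0 t=2 v=3: → [0,9); WM=−∞
i=1 t=7 v=5: → [0,9); WM=−∞
i=2 t=8 v=4: → [0,9); WM=6
i=3 t=7 v=5: → [0,9); WM=6
i=4 t=8 v=7: → [0,9); WM=6
i=5 t=9 v=9: → [9,18); WM=7
i=6 t=10 v=6: → [9,18); WM=7
i=7 t=11 v=2: → [9,18); WM=7
i=8 t=11 v=9: → [9,18); WM=9; [0,9) fires=7
i=9 t=14 v=9: → [9,18); WM=9
i=10 t=17 v=2: → [9,18); WM=9
i=11 t=18 v=7: → [18,27); WM=16
i=12 t=20 v=9: → [18,27); WM=16
i=13 t=13 v=9: → [9,18); WM=16
i=14 t=21 v=1: → [18,27); WM=19; [9,18) fires=9
i=15 t=23 v=3: → [18,27); WM=19
i=16 t=27 v=1: → [27,36); WM=19
i=17 t=26 v=8: → [18,27); WM=25
i=18 t=32 v=4: → [27,36); WM=25
i=19 t=33 v=3: → [27,36); WM=25
i=20 t=32 v=9: → [27,36); WM=31; [18,27) fires=9

[0,9)=7 [9,18)=9 [18,27)=9 [27,36)=9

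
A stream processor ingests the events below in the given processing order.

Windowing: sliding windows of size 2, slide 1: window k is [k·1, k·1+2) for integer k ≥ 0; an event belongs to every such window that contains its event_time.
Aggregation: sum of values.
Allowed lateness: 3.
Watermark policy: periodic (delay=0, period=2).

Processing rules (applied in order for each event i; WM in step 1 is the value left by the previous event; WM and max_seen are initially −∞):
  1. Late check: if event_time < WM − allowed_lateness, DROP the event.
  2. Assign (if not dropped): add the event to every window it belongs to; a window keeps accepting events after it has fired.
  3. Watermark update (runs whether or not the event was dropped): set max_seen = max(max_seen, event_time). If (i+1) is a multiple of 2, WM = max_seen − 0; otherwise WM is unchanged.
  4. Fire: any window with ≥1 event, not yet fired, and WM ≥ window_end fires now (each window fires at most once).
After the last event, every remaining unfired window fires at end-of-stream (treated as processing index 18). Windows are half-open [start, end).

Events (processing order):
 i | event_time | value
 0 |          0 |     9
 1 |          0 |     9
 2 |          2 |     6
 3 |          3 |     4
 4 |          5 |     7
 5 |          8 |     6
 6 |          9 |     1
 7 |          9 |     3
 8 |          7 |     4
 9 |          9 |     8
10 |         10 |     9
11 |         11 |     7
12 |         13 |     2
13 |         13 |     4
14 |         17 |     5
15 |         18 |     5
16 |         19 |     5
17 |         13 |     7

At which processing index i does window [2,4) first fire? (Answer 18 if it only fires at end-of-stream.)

5

i=0 t=0 v=9: → [0,2); WM=−∞
i=1 t=0 v=9: → [0,2); WM=0
i=2 t=2 v=6: → [2,4),[1,3); WM=0
i=3 t=3 v=4: → [3,5),[2,4); WM=3; [0,2) fires=18 [1,3) fires=6
i=4 t=5 v=7: → [5,7),[4,6); WM=3
i=5 t=8 v=6: → [8,10),[7,9); WM=8; [2,4) fires=10 [3,5) fires=4 [4,6) fires=7 [5,7) fires=7
i=6 t=9 v=1: → [9,11),[8,10); WM=8
i=7 t=9 v=3: → [9,11),[8,10); WM=9; [7,9) fires=6
i=8 t=7 v=4: → [7,9),[6,8); WM=9; [6,8) fires=4
i=9 t=9 v=8: → [9,11),[8,10); WM=9
i=10 t=10 v=9: → [10,12),[9,11); WM=9
i=11 t=11 v=7: → [11,13),[10,12); WM=11; [8,10) fires=18 [9,11) fires=21
i=12 t=13 v=2: → [13,15),[12,14); WM=11
i=13 t=13 v=4: → [13,15),[12,14); WM=13; [10,12) fires=16 [11,13) fires=7
i=14 t=17 v=5: → [17,19),[16,18); WM=13
i=15 t=18 v=5: → [18,20),[17,19); WM=18; [12,14) fires=6 [13,15) fires=6 [16,18) fires=5
i=16 t=19 v=5: → [19,21),[18,20); WM=18
i=17 t=13 v=7: DROP (t<18-3); WM=19; [17,19) fires=10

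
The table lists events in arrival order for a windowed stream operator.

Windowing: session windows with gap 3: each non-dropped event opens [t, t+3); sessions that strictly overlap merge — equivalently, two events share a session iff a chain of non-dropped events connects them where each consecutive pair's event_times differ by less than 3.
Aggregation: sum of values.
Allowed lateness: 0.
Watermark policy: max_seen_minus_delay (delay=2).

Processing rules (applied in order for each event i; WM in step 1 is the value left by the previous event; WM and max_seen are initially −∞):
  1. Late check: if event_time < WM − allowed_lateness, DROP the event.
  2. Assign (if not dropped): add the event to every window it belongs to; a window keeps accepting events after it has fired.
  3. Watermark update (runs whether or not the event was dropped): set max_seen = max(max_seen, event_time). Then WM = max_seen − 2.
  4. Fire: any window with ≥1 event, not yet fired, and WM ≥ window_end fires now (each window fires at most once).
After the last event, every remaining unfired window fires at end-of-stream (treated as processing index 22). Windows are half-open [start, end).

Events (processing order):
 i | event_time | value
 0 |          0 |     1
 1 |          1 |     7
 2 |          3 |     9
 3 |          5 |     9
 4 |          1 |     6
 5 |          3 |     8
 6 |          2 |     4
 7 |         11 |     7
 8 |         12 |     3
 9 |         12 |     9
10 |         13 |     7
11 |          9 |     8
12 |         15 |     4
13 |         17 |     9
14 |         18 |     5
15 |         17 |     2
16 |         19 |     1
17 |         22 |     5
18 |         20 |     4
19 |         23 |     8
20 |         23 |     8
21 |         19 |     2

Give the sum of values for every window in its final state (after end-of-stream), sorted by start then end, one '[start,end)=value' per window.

[0,8)=34 [11,26)=72

i=0 t=0 v=1: → [0,3); WM=-2
i=1 t=1 v=7: → [0,4); WM=-1
i=2 t=3 v=9: → [0,6); WM=1
i=3 t=5 v=9: → [0,8); WM=3
i=4 t=1 v=6: DROP (t<3-0); WM=3
i=5 t=3 v=8: → [0,8); WM=3
i=6 t=2 v=4: DROP (t<3-0); WM=3
i=7 t=11 v=7: → [11,14); WM=9
i=8 t=12 v=3: → [11,15); WM=10
i=9 t=12 v=9: → [11,15); WM=10
i=10 t=13 v=7: → [11,16); WM=11
i=11 t=9 v=8: DROP (t<11-0); WM=11
i=12 t=15 v=4: → [11,18); WM=13
i=13 t=17 v=9: → [11,20); WM=15
i=14 t=18 v=5: → [11,21); WM=16
i=15 t=17 v=2: → [11,21); WM=16
i=16 t=19 v=1: → [11,22); WM=17
i=17 t=22 v=5: → [22,25); WM=20
i=18 t=20 v=4: → [11,25); WM=20
i=19 t=23 v=8: → [11,26); WM=21
i=20 t=23 v=8: → [11,26); WM=21
i=21 t=19 v=2: DROP (t<21-0); WM=21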